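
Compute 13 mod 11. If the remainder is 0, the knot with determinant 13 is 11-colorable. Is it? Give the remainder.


Step 1: A knot is p-colorable if and only if p divides its determinant.
Step 2: Compute 13 mod 11.
13 = 1 * 11 + 2
Step 3: 13 mod 11 = 2
Step 4: The knot is 11-colorable: no

2


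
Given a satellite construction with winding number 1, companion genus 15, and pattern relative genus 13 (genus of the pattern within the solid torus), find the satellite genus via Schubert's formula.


Schubert: g(satellite) = g_rel(pattern) + |winding| * g(companion),
where g_rel(pattern) is the genus of the pattern relative to the solid torus.
= 13 + 1 * 15
= 13 + 15 = 28

28


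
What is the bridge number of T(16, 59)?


The bridge number of T(p,q) is min(p,q).
min(16, 59) = 16

16


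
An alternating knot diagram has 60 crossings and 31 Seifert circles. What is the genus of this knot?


For alternating knots, g = (c - s + 1)/2.
= (60 - 31 + 1)/2
= 30/2 = 15

15


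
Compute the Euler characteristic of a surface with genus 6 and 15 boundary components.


chi = 2 - 2g - b
= 2 - 2*6 - 15
= 2 - 12 - 15 = -25

-25


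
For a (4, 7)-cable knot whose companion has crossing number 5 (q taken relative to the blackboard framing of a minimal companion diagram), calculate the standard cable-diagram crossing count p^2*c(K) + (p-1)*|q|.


Step 1: Each of the c(K) crossings of the companion diagram becomes p*p = p^2 crossings among the p parallel strands, and each of the |q| twists s_1 s_2 ... s_(p-1) adds (p-1) crossings.
  Crossings = p^2 * c(K) + (p-1)*|q|
Step 2: = 4^2 * 5 + (4-1)*7
Step 3: = 16*5 + 3*7
Step 4: = 80 + 21 = 101

101


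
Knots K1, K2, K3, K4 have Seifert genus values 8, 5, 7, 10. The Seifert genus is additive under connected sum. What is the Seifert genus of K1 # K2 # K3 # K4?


The Seifert genus is additive under connected sum.
Seifert genus(K1 # K2 # K3 # K4) = (8) + (5) + (7) + (10)
= 30

30


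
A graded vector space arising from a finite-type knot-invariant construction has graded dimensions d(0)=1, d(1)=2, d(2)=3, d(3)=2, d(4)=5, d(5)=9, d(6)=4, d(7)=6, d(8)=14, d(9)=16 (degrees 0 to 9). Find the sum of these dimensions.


Total dimension = d(0) + d(1) + ... + d(9)
= 1 + 2 + 3 + 2 + 5 + 9 + 4 + 6 + 14 + 16
= 62

62


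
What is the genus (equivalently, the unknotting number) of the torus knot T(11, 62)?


For a torus knot T(p,q), both the unknotting number and genus equal (p-1)(q-1)/2.
= (11-1)(62-1)/2
= 10*61/2
= 610/2 = 305

305


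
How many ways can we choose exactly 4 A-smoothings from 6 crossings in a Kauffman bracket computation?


We choose which 4 of 6 crossings get A-smoothings.
C(6, 4) = 6! / (4! * 2!)
= 15

15


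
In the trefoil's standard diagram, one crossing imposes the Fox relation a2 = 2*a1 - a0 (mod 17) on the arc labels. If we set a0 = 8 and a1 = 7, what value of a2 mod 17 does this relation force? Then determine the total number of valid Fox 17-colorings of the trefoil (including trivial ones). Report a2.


Step 1: Apply the given crossing relation 2*a1 - a0 - a2 = 0 (mod 17).
  a2 = 2*a1 - a0 mod 17
  a2 = 2*7 - 8 mod 17
  a2 = 14 - 8 mod 17
  a2 = 6 mod 17 = 6
Step 2: The trefoil has determinant 3.
  Number of Fox p-colorings (p prime) is p^2 if p = 3, else p.
  Since 17 does not divide 3, only trivial (constant) colorings exist.
  (So the trial a0 = 8, a1 = 7 with a0 != a1 does NOT extend to a valid coloring of the whole trefoil: the other two crossing relations require 3*(a1 - a0) = 0 (mod 17), which fails.)
  Total colorings = 17
Step 3: a2 = 6, total Fox 17-colorings = 17

6


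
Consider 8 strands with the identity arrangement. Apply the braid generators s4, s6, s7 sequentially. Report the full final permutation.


Starting with identity [1, 2, 3, 4, 5, 6, 7, 8].
Apply generators in sequence:
  After s4: [1, 2, 3, 5, 4, 6, 7, 8]
  After s6: [1, 2, 3, 5, 4, 7, 6, 8]
  After s7: [1, 2, 3, 5, 4, 7, 8, 6]
Final permutation: [1, 2, 3, 5, 4, 7, 8, 6]

[1, 2, 3, 5, 4, 7, 8, 6]


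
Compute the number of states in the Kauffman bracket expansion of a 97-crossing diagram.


Each crossing contributes 2 choices (A-smoothing or B-smoothing).
Total states = 2^97 = 158456325028528675187087900672

158456325028528675187087900672


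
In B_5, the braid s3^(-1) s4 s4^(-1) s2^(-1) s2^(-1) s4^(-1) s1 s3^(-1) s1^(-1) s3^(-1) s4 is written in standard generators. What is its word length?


The word length counts the number of generators (including inverses).
Listing each generator: s3^(-1), s4, s4^(-1), s2^(-1), s2^(-1), s4^(-1), s1, s3^(-1), s1^(-1), s3^(-1), s4
There are 11 generators in this braid word.

11


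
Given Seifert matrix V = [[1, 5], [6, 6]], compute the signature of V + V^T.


Step 1: V + V^T = [[2, 11], [11, 12]]
Step 2: trace = 14, det = -97
Step 3: Discriminant = 14^2 - 4*(-97) = 584
Step 4: Eigenvalues: 19.083, -5.08305
Step 5: Signature = (# positive eigenvalues) - (# negative eigenvalues) = 0

0


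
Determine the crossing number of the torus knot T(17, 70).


For a torus knot T(p, q) with gcd(p,q)=1,
the crossing number is min(p*(q-1), q*(p-1)).
p*(q-1) = 17*69 = 1173
q*(p-1) = 70*16 = 1120
min(1173, 1120) = 1120

1120


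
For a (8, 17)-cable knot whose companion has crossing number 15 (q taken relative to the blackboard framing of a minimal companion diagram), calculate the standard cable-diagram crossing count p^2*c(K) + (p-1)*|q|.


Step 1: Each of the c(K) crossings of the companion diagram becomes p*p = p^2 crossings among the p parallel strands, and each of the |q| twists s_1 s_2 ... s_(p-1) adds (p-1) crossings.
  Crossings = p^2 * c(K) + (p-1)*|q|
Step 2: = 8^2 * 15 + (8-1)*17
Step 3: = 64*15 + 7*17
Step 4: = 960 + 119 = 1079

1079


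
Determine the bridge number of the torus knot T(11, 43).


The bridge number of T(p,q) is min(p,q).
min(11, 43) = 11

11


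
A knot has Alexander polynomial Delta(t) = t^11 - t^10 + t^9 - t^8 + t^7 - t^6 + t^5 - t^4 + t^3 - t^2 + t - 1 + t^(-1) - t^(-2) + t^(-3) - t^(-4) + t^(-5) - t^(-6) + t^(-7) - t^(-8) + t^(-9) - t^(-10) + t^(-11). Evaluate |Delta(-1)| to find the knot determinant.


Step 1: The polynomial has 23 terms with alternating signs, exponents from 11 down to -11.
Step 2: Substitute t = -1. The i-th term has coefficient (-1)^i and exponent (m-i),
  so its value is (-1)^i * (-1)^(m-i) = (-1)^m = -1 for every i.
Step 3: All 23 terms equal -1, so Delta(-1) = 23 * (-1) = -23
Step 4: |Delta(-1)| = 23

23


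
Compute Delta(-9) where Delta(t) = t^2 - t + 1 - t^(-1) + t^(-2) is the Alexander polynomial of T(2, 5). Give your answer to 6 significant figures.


Substituting t = -9 into Delta(t) = t^2 - t + 1 - t^(-1) + t^(-2):
Term values: (81) + (9) + (1) + (0.111111) + (0.0123457)
Sum = 91.12345679
Rounded to 6 significant figures: 91.1235

91.1235


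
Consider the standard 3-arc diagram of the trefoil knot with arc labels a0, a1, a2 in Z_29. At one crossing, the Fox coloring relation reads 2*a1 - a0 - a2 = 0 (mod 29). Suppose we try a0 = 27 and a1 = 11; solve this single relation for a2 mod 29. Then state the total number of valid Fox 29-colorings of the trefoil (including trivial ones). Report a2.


Step 1: Apply the given crossing relation 2*a1 - a0 - a2 = 0 (mod 29).
  a2 = 2*a1 - a0 mod 29
  a2 = 2*11 - 27 mod 29
  a2 = 22 - 27 mod 29
  a2 = -5 mod 29 = 24
Step 2: The trefoil has determinant 3.
  Number of Fox p-colorings (p prime) is p^2 if p = 3, else p.
  Since 29 does not divide 3, only trivial (constant) colorings exist.
  (So the trial a0 = 27, a1 = 11 with a0 != a1 does NOT extend to a valid coloring of the whole trefoil: the other two crossing relations require 3*(a1 - a0) = 0 (mod 29), which fails.)
  Total colorings = 29
Step 3: a2 = 24, total Fox 29-colorings = 29

24


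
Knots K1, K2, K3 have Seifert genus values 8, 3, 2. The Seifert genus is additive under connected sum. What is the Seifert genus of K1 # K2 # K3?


The Seifert genus is additive under connected sum.
Seifert genus(K1 # K2 # K3) = (8) + (3) + (2)
= 13

13


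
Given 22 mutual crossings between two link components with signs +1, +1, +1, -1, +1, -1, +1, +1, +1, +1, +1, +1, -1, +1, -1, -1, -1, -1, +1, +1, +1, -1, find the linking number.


Step 1: Count positive crossings: 14
Step 2: Count negative crossings: 8
Step 3: Sum of signs = 14 - 8 = 6
Step 4: Linking number = sum/2 = 6/2 = 3

3


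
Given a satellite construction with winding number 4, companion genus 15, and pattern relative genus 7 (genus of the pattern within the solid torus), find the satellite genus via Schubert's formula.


Schubert: g(satellite) = g_rel(pattern) + |winding| * g(companion),
where g_rel(pattern) is the genus of the pattern relative to the solid torus.
= 7 + 4 * 15
= 7 + 60 = 67

67


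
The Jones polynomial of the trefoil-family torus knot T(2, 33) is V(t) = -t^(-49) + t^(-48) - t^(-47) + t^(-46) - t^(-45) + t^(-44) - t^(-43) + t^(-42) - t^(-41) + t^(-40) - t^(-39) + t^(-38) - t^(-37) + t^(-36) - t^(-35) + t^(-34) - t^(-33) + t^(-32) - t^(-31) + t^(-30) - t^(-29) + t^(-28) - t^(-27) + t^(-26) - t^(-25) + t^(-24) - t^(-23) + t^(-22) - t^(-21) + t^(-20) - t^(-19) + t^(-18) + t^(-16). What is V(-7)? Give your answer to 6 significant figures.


Substituting t = -7 into V(t) = -t^(-49) + t^(-48) - t^(-47) + t^(-46) - t^(-45) + t^(-44) - t^(-43) + t^(-42) - t^(-41) + t^(-40) - t^(-39) + t^(-38) - t^(-37) + t^(-36) - t^(-35) + t^(-34) - t^(-33) + t^(-32) - t^(-31) + t^(-30) - t^(-29) + t^(-28) - t^(-27) + t^(-26) - t^(-25) + t^(-24) - t^(-23) + t^(-22) - t^(-21) + t^(-20) - t^(-19) + t^(-18) + t^(-16):
  (-)t^(-49) = 3.89221e-42
  (+)t^(-48) = 2.72455e-41
  (-)t^(-47) = 1.90718e-40
  (+)t^(-46) = 1.33503e-39
  (-)t^(-45) = 9.34519e-39
  (+)t^(-44) = 6.54163e-38
  (-)t^(-43) = 4.57914e-37
  (+)t^(-42) = 3.2054e-36
  (-)t^(-41) = 2.24378e-35
  (+)t^(-40) = 1.57065e-34
  (-)t^(-39) = 1.09945e-33
  (+)t^(-38) = 7.69617e-33
  (-)t^(-37) = 5.38732e-32
  (+)t^(-36) = 3.77112e-31
  (-)t^(-35) = 2.63979e-30
  (+)t^(-34) = 1.84785e-29
  (-)t^(-33) = 1.29349e-28
  (+)t^(-32) = 9.05446e-28
  (-)t^(-31) = 6.33812e-27
  (+)t^(-30) = 4.43669e-26
  (-)t^(-29) = 3.10568e-25
  (+)t^(-28) = 2.17398e-24
  (-)t^(-27) = 1.52178e-23
  (+)t^(-26) = 1.06525e-22
  (-)t^(-25) = 7.45674e-22
  (+)t^(-24) = 5.21972e-21
  (-)t^(-23) = 3.6538e-20
  (+)t^(-22) = 2.55766e-19
  (-)t^(-21) = 1.79036e-18
  (+)t^(-20) = 1.25325e-17
  (-)t^(-19) = 8.77278e-17
  (+)t^(-18) = 6.14095e-16
  (+)t^(-16) = 3.00906e-14
Sum = (3.89221e-42) + (2.72455e-41) + (1.90718e-40) + (1.33503e-39) + (9.34519e-39) + (6.54163e-38) + (4.57914e-37) + (3.2054e-36) + (2.24378e-35) + (1.57065e-34) + (1.09945e-33) + (7.69617e-33) + (5.38732e-32) + (3.77112e-31) + (2.63979e-30) + (1.84785e-29) + (1.29349e-28) + (9.05446e-28) + (6.33812e-27) + (4.43669e-26) + (3.10568e-25) + (2.17398e-24) + (1.52178e-23) + (1.06525e-22) + (7.45674e-22) + (5.21972e-21) + (3.6538e-20) + (2.55766e-19) + (1.79036e-18) + (1.25325e-17) + (8.77278e-17) + (6.14095e-16) + (3.00906e-14)
= 3.080707919e-14
Rounded to 6 significant figures: 3.08071e-14

3.08071e-14


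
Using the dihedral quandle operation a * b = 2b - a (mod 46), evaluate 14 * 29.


14 * 29 = 2*29 - 14 mod 46
= 58 - 14 mod 46
= 44 mod 46 = 44

44


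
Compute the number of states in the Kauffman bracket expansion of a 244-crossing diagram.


Each crossing contributes 2 choices (A-smoothing or B-smoothing).
Total states = 2^244 = 28269553036454149273332760011886696253239742350009903329945699220681916416

28269553036454149273332760011886696253239742350009903329945699220681916416


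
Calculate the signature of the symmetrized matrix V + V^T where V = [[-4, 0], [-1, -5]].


Step 1: V + V^T = [[-8, -1], [-1, -10]]
Step 2: trace = -18, det = 79
Step 3: Discriminant = (-18)^2 - 4*79 = 8
Step 4: Eigenvalues: -7.58579, -10.4142
Step 5: Signature = (# positive eigenvalues) - (# negative eigenvalues) = -2

-2


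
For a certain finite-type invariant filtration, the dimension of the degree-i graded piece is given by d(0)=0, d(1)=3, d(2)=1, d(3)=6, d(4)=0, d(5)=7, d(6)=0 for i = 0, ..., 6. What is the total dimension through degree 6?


Total dimension = d(0) + d(1) + ... + d(6)
= 0 + 3 + 1 + 6 + 0 + 7 + 0
= 17

17


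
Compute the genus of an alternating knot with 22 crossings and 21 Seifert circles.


For alternating knots, g = (c - s + 1)/2.
= (22 - 21 + 1)/2
= 2/2 = 1

1


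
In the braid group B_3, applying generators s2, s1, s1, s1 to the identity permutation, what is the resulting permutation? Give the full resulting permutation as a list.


Starting with identity [1, 2, 3].
Apply generators in sequence:
  After s2: [1, 3, 2]
  After s1: [3, 1, 2]
  After s1: [1, 3, 2]
  After s1: [3, 1, 2]
Final permutation: [3, 1, 2]

[3, 1, 2]


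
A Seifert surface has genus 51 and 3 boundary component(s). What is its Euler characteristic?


chi = 2 - 2g - b
= 2 - 2*51 - 3
= 2 - 102 - 3 = -103

-103


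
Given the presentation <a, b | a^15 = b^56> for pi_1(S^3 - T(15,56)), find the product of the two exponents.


The relation is a^15 = b^56.
Product of exponents = 15 * 56
= 840

840


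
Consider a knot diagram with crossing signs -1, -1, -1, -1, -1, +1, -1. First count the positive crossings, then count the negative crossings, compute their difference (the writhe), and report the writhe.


Step 1: Count positive crossings (+1).
Positive crossings: 1
Step 2: Count negative crossings (-1).
Negative crossings: 6
Step 3: Writhe = (positive) - (negative)
w = 1 - 6 = -5
Step 4: |w| = 5, and w is negative

-5


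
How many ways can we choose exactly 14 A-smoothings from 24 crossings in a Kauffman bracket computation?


We choose which 14 of 24 crossings get A-smoothings.
C(24, 14) = 24! / (14! * 10!)
= 1961256

1961256


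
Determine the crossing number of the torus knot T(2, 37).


For a torus knot T(p, q) with gcd(p,q)=1,
the crossing number is min(p*(q-1), q*(p-1)).
p*(q-1) = 2*36 = 72
q*(p-1) = 37*1 = 37
min(72, 37) = 37

37


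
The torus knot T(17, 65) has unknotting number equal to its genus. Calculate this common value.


For a torus knot T(p,q), both the unknotting number and genus equal (p-1)(q-1)/2.
= (17-1)(65-1)/2
= 16*64/2
= 1024/2 = 512

512


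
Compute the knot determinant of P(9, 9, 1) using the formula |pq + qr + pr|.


Step 1: Compute pq + qr + pr.
pq = 9*9 = 81
qr = 9*1 = 9
pr = 9*1 = 9
pq + qr + pr = 81 + 9 + 9 = 99
Step 2: Take absolute value.
det(P(9,9,1)) = |99| = 99

99


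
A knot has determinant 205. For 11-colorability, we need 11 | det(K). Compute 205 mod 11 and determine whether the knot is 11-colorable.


Step 1: A knot is p-colorable if and only if p divides its determinant.
Step 2: Compute 205 mod 11.
205 = 18 * 11 + 7
Step 3: 205 mod 11 = 7
Step 4: The knot is 11-colorable: no

7


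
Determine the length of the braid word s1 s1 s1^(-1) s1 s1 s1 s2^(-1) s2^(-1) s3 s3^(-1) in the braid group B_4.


The word length counts the number of generators (including inverses).
Listing each generator: s1, s1, s1^(-1), s1, s1, s1, s2^(-1), s2^(-1), s3, s3^(-1)
There are 10 generators in this braid word.

10


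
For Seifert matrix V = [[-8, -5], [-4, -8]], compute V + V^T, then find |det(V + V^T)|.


Step 1: Form V + V^T where V = [[-8, -5], [-4, -8]]
  V^T = [[-8, -4], [-5, -8]]
  V + V^T = [[-16, -9], [-9, -16]]
Step 2: det(V + V^T) = (-16)*(-16) - (-9)*(-9)
  = 256 - 81 = 175
Step 3: Knot determinant = |det(V + V^T)| = |175| = 175

175


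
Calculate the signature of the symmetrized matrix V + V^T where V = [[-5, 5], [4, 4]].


Step 1: V + V^T = [[-10, 9], [9, 8]]
Step 2: trace = -2, det = -161
Step 3: Discriminant = (-2)^2 - 4*(-161) = 648
Step 4: Eigenvalues: 11.7279, -13.7279
Step 5: Signature = (# positive eigenvalues) - (# negative eigenvalues) = 0

0


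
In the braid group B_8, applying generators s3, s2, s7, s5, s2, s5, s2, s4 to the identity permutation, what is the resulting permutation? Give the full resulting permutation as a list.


Starting with identity [1, 2, 3, 4, 5, 6, 7, 8].
Apply generators in sequence:
  After s3: [1, 2, 4, 3, 5, 6, 7, 8]
  After s2: [1, 4, 2, 3, 5, 6, 7, 8]
  After s7: [1, 4, 2, 3, 5, 6, 8, 7]
  After s5: [1, 4, 2, 3, 6, 5, 8, 7]
  After s2: [1, 2, 4, 3, 6, 5, 8, 7]
  After s5: [1, 2, 4, 3, 5, 6, 8, 7]
  After s2: [1, 4, 2, 3, 5, 6, 8, 7]
  After s4: [1, 4, 2, 5, 3, 6, 8, 7]
Final permutation: [1, 4, 2, 5, 3, 6, 8, 7]

[1, 4, 2, 5, 3, 6, 8, 7]


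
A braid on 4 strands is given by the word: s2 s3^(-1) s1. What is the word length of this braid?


The word length counts the number of generators (including inverses).
Listing each generator: s2, s3^(-1), s1
There are 3 generators in this braid word.

3


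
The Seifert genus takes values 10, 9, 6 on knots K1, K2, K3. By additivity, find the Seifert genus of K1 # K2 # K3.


The Seifert genus is additive under connected sum.
Seifert genus(K1 # K2 # K3) = (10) + (9) + (6)
= 25

25


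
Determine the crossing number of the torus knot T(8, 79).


For a torus knot T(p, q) with gcd(p,q)=1,
the crossing number is min(p*(q-1), q*(p-1)).
p*(q-1) = 8*78 = 624
q*(p-1) = 79*7 = 553
min(624, 553) = 553

553


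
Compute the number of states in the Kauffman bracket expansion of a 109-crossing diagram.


Each crossing contributes 2 choices (A-smoothing or B-smoothing).
Total states = 2^109 = 649037107316853453566312041152512

649037107316853453566312041152512


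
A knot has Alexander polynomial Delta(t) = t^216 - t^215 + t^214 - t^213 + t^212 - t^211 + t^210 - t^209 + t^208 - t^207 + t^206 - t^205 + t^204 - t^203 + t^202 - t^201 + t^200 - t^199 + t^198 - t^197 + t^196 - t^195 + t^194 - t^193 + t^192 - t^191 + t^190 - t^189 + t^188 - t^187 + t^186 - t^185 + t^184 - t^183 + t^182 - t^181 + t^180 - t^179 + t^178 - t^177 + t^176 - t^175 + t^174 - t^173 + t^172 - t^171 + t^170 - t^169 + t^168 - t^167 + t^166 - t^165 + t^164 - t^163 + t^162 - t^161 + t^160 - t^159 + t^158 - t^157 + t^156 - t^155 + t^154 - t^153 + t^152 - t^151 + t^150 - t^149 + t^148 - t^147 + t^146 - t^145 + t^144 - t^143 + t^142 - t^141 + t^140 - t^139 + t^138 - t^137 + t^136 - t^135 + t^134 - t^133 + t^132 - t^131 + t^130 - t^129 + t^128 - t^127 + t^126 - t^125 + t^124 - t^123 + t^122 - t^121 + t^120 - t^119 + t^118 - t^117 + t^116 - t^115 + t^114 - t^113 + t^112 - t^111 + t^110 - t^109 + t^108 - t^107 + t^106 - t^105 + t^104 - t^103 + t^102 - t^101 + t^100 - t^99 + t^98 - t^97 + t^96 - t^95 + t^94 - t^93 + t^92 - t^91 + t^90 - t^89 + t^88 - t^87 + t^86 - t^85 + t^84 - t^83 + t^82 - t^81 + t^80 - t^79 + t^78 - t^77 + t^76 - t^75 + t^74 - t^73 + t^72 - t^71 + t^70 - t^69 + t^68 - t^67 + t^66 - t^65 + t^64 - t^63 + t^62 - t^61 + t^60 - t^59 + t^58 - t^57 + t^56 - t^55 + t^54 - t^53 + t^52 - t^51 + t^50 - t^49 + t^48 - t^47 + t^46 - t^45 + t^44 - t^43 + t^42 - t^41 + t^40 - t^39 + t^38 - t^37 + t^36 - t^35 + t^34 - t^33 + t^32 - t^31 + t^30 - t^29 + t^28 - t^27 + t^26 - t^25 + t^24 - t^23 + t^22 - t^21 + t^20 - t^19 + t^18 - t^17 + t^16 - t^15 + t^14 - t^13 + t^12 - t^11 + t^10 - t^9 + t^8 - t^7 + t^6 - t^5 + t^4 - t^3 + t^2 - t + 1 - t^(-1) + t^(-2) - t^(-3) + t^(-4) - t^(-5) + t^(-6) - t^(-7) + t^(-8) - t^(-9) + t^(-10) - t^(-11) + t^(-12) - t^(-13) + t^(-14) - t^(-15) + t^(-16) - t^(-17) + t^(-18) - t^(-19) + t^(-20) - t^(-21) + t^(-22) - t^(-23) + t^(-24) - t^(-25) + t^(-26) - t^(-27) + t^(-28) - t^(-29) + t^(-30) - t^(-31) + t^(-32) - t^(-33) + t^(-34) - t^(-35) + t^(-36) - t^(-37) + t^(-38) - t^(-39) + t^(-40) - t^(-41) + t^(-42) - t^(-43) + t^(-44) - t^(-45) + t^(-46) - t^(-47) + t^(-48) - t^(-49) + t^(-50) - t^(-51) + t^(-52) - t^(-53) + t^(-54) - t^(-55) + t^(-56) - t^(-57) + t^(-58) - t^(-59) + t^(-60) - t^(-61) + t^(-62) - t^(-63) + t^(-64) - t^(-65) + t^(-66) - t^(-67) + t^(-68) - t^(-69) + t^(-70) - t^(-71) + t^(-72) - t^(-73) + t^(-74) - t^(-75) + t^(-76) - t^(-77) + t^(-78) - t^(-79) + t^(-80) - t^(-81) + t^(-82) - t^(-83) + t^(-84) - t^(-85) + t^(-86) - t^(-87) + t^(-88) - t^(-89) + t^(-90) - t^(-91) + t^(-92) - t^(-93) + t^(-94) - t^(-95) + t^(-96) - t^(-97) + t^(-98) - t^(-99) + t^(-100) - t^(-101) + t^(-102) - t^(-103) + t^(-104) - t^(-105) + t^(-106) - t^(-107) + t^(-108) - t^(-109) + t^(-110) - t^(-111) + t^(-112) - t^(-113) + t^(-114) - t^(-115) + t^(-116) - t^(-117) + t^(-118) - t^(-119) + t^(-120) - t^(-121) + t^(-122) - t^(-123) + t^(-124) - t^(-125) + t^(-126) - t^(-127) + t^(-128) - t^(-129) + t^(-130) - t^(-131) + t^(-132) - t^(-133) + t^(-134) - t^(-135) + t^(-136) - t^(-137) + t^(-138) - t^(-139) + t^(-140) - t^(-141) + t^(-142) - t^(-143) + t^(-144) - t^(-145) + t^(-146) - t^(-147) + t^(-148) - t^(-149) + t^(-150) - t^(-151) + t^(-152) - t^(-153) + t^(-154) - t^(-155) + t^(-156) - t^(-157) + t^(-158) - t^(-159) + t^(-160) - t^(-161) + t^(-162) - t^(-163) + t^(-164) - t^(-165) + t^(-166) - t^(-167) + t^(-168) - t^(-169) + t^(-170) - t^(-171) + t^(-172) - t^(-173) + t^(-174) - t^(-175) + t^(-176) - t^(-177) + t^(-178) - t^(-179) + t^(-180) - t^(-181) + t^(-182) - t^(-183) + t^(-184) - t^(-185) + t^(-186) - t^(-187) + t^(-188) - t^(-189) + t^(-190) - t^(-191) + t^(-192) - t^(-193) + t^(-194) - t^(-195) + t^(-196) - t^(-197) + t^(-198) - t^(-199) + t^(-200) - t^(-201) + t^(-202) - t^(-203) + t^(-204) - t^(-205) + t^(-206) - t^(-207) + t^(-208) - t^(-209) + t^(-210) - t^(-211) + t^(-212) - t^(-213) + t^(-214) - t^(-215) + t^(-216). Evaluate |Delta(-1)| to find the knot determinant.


Step 1: The polynomial has 433 terms with alternating signs, exponents from 216 down to -216.
Step 2: Substitute t = -1. The i-th term has coefficient (-1)^i and exponent (m-i),
  so its value is (-1)^i * (-1)^(m-i) = (-1)^m = 1 for every i.
Step 3: All 433 terms equal 1, so Delta(-1) = 433 * (1) = 433
Step 4: |Delta(-1)| = 433

433


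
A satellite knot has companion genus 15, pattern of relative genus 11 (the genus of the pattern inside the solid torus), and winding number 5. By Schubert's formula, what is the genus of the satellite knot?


Schubert: g(satellite) = g_rel(pattern) + |winding| * g(companion),
where g_rel(pattern) is the genus of the pattern relative to the solid torus.
= 11 + 5 * 15
= 11 + 75 = 86

86


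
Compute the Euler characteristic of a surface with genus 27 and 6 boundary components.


chi = 2 - 2g - b
= 2 - 2*27 - 6
= 2 - 54 - 6 = -58

-58


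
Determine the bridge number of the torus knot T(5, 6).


The bridge number of T(p,q) is min(p,q).
min(5, 6) = 5

5


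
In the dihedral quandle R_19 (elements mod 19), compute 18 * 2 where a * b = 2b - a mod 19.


18 * 2 = 2*2 - 18 mod 19
= 4 - 18 mod 19
= -14 mod 19 = 5

5


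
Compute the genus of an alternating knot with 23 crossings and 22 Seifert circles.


For alternating knots, g = (c - s + 1)/2.
= (23 - 22 + 1)/2
= 2/2 = 1

1


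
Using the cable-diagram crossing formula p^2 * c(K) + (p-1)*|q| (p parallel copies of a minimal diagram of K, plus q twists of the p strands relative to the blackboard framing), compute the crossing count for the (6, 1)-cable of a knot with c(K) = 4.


Step 1: Each of the c(K) crossings of the companion diagram becomes p*p = p^2 crossings among the p parallel strands, and each of the |q| twists s_1 s_2 ... s_(p-1) adds (p-1) crossings.
  Crossings = p^2 * c(K) + (p-1)*|q|
Step 2: = 6^2 * 4 + (6-1)*1
Step 3: = 36*4 + 5*1
Step 4: = 144 + 5 = 149

149


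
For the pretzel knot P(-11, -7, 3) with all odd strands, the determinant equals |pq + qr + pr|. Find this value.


Step 1: Compute pq + qr + pr.
pq = (-11)*(-7) = 77
qr = (-7)*3 = -21
pr = (-11)*3 = -33
pq + qr + pr = 77 + (-21) + (-33) = 23
Step 2: Take absolute value.
det(P(-11,-7,3)) = |23| = 23

23


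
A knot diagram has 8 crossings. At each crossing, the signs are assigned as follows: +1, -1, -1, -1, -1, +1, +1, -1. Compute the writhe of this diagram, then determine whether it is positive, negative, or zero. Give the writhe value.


Step 1: Count positive crossings (+1).
Positive crossings: 3
Step 2: Count negative crossings (-1).
Negative crossings: 5
Step 3: Writhe = (positive) - (negative)
w = 3 - 5 = -2
Step 4: |w| = 2, and w is negative

-2


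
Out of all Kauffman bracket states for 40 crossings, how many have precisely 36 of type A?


We choose which 36 of 40 crossings get A-smoothings.
C(40, 36) = 40! / (36! * 4!)
= 91390

91390


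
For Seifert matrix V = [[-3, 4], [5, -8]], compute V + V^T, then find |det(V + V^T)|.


Step 1: Form V + V^T where V = [[-3, 4], [5, -8]]
  V^T = [[-3, 5], [4, -8]]
  V + V^T = [[-6, 9], [9, -16]]
Step 2: det(V + V^T) = (-6)*(-16) - 9*9
  = 96 - 81 = 15
Step 3: Knot determinant = |det(V + V^T)| = |15| = 15

15


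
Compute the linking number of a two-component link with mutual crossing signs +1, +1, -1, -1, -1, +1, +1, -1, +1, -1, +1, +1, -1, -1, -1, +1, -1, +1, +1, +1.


Step 1: Count positive crossings: 11
Step 2: Count negative crossings: 9
Step 3: Sum of signs = 11 - 9 = 2
Step 4: Linking number = sum/2 = 2/2 = 1

1


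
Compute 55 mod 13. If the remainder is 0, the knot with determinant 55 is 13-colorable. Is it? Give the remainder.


Step 1: A knot is p-colorable if and only if p divides its determinant.
Step 2: Compute 55 mod 13.
55 = 4 * 13 + 3
Step 3: 55 mod 13 = 3
Step 4: The knot is 13-colorable: no

3


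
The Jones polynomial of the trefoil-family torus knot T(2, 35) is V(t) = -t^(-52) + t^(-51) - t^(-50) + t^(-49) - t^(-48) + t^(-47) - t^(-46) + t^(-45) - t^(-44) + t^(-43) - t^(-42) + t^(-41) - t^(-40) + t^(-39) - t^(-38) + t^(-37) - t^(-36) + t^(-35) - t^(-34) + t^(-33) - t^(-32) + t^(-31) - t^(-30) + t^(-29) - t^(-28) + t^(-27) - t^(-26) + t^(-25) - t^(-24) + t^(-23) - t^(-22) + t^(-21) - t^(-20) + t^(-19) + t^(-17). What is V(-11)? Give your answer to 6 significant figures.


Substituting t = -11 into V(t) = -t^(-52) + t^(-51) - t^(-50) + t^(-49) - t^(-48) + t^(-47) - t^(-46) + t^(-45) - t^(-44) + t^(-43) - t^(-42) + t^(-41) - t^(-40) + t^(-39) - t^(-38) + t^(-37) - t^(-36) + t^(-35) - t^(-34) + t^(-33) - t^(-32) + t^(-31) - t^(-30) + t^(-29) - t^(-28) + t^(-27) - t^(-26) + t^(-25) - t^(-24) + t^(-23) - t^(-22) + t^(-21) - t^(-20) + t^(-19) + t^(-17):
  (-)t^(-52) = -7.04013e-55
  (+)t^(-51) = -7.74414e-54
  (-)t^(-50) = -8.51855e-53
  (+)t^(-49) = -9.37041e-52
  (-)t^(-48) = -1.03074e-50
  (+)t^(-47) = -1.13382e-49
  (-)t^(-46) = -1.2472e-48
  (+)t^(-45) = -1.37192e-47
  (-)t^(-44) = -1.50911e-46
  (+)t^(-43) = -1.66002e-45
  (-)t^(-42) = -1.82603e-44
  (+)t^(-41) = -2.00863e-43
  (-)t^(-40) = -2.20949e-42
  (+)t^(-39) = -2.43044e-41
  (-)t^(-38) = -2.67349e-40
  (+)t^(-37) = -2.94083e-39
  (-)t^(-36) = -3.23492e-38
  (+)t^(-35) = -3.55841e-37
  (-)t^(-34) = -3.91425e-36
  (+)t^(-33) = -4.30568e-35
  (-)t^(-32) = -4.73624e-34
  (+)t^(-31) = -5.20987e-33
  (-)t^(-30) = -5.73086e-32
  (+)t^(-29) = -6.30394e-31
  (-)t^(-28) = -6.93433e-30
  (+)t^(-27) = -7.62777e-29
  (-)t^(-26) = -8.39055e-28
  (+)t^(-25) = -9.2296e-27
  (-)t^(-24) = -1.01526e-25
  (+)t^(-23) = -1.11678e-24
  (-)t^(-22) = -1.22846e-23
  (+)t^(-21) = -1.35131e-22
  (-)t^(-20) = -1.48644e-21
  (+)t^(-19) = -1.63508e-20
  (+)t^(-17) = -1.97845e-18
Sum = (-7.04013e-55) + (-7.74414e-54) + (-8.51855e-53) + (-9.37041e-52) + (-1.03074e-50) + (-1.13382e-49) + (-1.2472e-48) + (-1.37192e-47) + (-1.50911e-46) + (-1.66002e-45) + (-1.82603e-44) + (-2.00863e-43) + (-2.20949e-42) + (-2.43044e-41) + (-2.67349e-40) + (-2.94083e-39) + (-3.23492e-38) + (-3.55841e-37) + (-3.91425e-36) + (-4.30568e-35) + (-4.73624e-34) + (-5.20987e-33) + (-5.73086e-32) + (-6.30394e-31) + (-6.93433e-30) + (-7.62777e-29) + (-8.39055e-28) + (-9.2296e-27) + (-1.01526e-25) + (-1.11678e-24) + (-1.22846e-23) + (-1.35131e-22) + (-1.48644e-21) + (-1.63508e-20) + (-1.97845e-18)
= -1.996432568e-18
Rounded to 6 significant figures: -1.99643e-18

-1.99643e-18


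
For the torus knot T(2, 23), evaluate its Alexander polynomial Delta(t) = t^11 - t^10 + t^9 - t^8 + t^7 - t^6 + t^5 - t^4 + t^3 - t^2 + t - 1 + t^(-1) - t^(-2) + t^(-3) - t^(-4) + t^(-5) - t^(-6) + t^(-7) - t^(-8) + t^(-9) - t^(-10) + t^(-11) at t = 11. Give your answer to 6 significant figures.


Substituting t = 11 into Delta(t) = t^11 - t^10 + t^9 - t^8 + t^7 - t^6 + t^5 - t^4 + t^3 - t^2 + t - 1 + t^(-1) - t^(-2) + t^(-3) - t^(-4) + t^(-5) - t^(-6) + t^(-7) - t^(-8) + t^(-9) - t^(-10) + t^(-11):
Term values: (285311670611) + (-25937424601) + (2357947691) + (-214358881) + (19487171) + (-1771561) + (161051) + (-14641) + (1331) + (-121) + (11) + (-1) + (0.0909091) + (-0.00826446) + (0.000751315) + (-6.83013e-05) + (6.20921e-06) + (-5.64474e-07) + (5.13158e-08) + (-4.66507e-09) + (4.24098e-10) + (-3.85543e-11) + (3.50494e-12)
Sum = 2.615356981e+11
Rounded to 6 significant figures: 2.61536e+11

2.61536e+11


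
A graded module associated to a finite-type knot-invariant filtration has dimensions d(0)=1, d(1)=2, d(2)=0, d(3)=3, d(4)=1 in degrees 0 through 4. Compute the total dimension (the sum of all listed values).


Total dimension = d(0) + d(1) + ... + d(4)
= 1 + 2 + 0 + 3 + 1
= 7

7


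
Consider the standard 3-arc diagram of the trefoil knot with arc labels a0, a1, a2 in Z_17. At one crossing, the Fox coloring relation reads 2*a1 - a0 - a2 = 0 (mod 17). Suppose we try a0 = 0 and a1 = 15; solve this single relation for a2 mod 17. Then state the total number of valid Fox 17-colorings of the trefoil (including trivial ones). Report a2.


Step 1: Apply the given crossing relation 2*a1 - a0 - a2 = 0 (mod 17).
  a2 = 2*a1 - a0 mod 17
  a2 = 2*15 - 0 mod 17
  a2 = 30 - 0 mod 17
  a2 = 30 mod 17 = 13
Step 2: The trefoil has determinant 3.
  Number of Fox p-colorings (p prime) is p^2 if p = 3, else p.
  Since 17 does not divide 3, only trivial (constant) colorings exist.
  (So the trial a0 = 0, a1 = 15 with a0 != a1 does NOT extend to a valid coloring of the whole trefoil: the other two crossing relations require 3*(a1 - a0) = 0 (mod 17), which fails.)
  Total colorings = 17
Step 3: a2 = 13, total Fox 17-colorings = 17

13


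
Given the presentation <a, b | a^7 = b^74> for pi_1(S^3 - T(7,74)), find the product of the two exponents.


The relation is a^7 = b^74.
Product of exponents = 7 * 74
= 518

518


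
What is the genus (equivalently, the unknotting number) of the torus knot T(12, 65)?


For a torus knot T(p,q), both the unknotting number and genus equal (p-1)(q-1)/2.
= (12-1)(65-1)/2
= 11*64/2
= 704/2 = 352

352


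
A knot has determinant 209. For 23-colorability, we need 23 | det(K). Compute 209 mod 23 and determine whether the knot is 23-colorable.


Step 1: A knot is p-colorable if and only if p divides its determinant.
Step 2: Compute 209 mod 23.
209 = 9 * 23 + 2
Step 3: 209 mod 23 = 2
Step 4: The knot is 23-colorable: no

2


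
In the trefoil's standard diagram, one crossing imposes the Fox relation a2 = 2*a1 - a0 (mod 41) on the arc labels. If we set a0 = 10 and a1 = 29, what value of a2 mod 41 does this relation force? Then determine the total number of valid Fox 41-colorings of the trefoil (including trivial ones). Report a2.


Step 1: Apply the given crossing relation 2*a1 - a0 - a2 = 0 (mod 41).
  a2 = 2*a1 - a0 mod 41
  a2 = 2*29 - 10 mod 41
  a2 = 58 - 10 mod 41
  a2 = 48 mod 41 = 7
Step 2: The trefoil has determinant 3.
  Number of Fox p-colorings (p prime) is p^2 if p = 3, else p.
  Since 41 does not divide 3, only trivial (constant) colorings exist.
  (So the trial a0 = 10, a1 = 29 with a0 != a1 does NOT extend to a valid coloring of the whole trefoil: the other two crossing relations require 3*(a1 - a0) = 0 (mod 41), which fails.)
  Total colorings = 41
Step 3: a2 = 7, total Fox 41-colorings = 41

7


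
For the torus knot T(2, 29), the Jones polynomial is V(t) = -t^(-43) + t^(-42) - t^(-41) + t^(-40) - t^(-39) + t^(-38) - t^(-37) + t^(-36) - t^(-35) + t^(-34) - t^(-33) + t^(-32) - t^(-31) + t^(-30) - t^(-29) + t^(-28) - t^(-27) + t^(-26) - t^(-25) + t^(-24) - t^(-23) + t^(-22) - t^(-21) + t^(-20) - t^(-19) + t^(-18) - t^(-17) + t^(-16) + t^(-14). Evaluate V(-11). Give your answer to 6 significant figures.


Substituting t = -11 into V(t) = -t^(-43) + t^(-42) - t^(-41) + t^(-40) - t^(-39) + t^(-38) - t^(-37) + t^(-36) - t^(-35) + t^(-34) - t^(-33) + t^(-32) - t^(-31) + t^(-30) - t^(-29) + t^(-28) - t^(-27) + t^(-26) - t^(-25) + t^(-24) - t^(-23) + t^(-22) - t^(-21) + t^(-20) - t^(-19) + t^(-18) - t^(-17) + t^(-16) + t^(-14):
  (-)t^(-43) = 1.66002e-45
  (+)t^(-42) = 1.82603e-44
  (-)t^(-41) = 2.00863e-43
  (+)t^(-40) = 2.20949e-42
  (-)t^(-39) = 2.43044e-41
  (+)t^(-38) = 2.67349e-40
  (-)t^(-37) = 2.94083e-39
  (+)t^(-36) = 3.23492e-38
  (-)t^(-35) = 3.55841e-37
  (+)t^(-34) = 3.91425e-36
  (-)t^(-33) = 4.30568e-35
  (+)t^(-32) = 4.73624e-34
  (-)t^(-31) = 5.20987e-33
  (+)t^(-30) = 5.73086e-32
  (-)t^(-29) = 6.30394e-31
  (+)t^(-28) = 6.93433e-30
  (-)t^(-27) = 7.62777e-29
  (+)t^(-26) = 8.39055e-28
  (-)t^(-25) = 9.2296e-27
  (+)t^(-24) = 1.01526e-25
  (-)t^(-23) = 1.11678e-24
  (+)t^(-22) = 1.22846e-23
  (-)t^(-21) = 1.35131e-22
  (+)t^(-20) = 1.48644e-21
  (-)t^(-19) = 1.63508e-20
  (+)t^(-18) = 1.79859e-19
  (-)t^(-17) = 1.97845e-18
  (+)t^(-16) = 2.17629e-17
  (+)t^(-14) = 2.63331e-15
Sum = (1.66002e-45) + (1.82603e-44) + (2.00863e-43) + (2.20949e-42) + (2.43044e-41) + (2.67349e-40) + (2.94083e-39) + (3.23492e-38) + (3.55841e-37) + (3.91425e-36) + (4.30568e-35) + (4.73624e-34) + (5.20987e-33) + (5.73086e-32) + (6.30394e-31) + (6.93433e-30) + (7.62777e-29) + (8.39055e-28) + (9.2296e-27) + (1.01526e-25) + (1.11678e-24) + (1.22846e-23) + (1.35131e-22) + (1.48644e-21) + (1.63508e-20) + (1.79859e-19) + (1.97845e-18) + (2.17629e-17) + (2.63331e-15)
= 2.657251748e-15
Rounded to 6 significant figures: 2.65725e-15

2.65725e-15


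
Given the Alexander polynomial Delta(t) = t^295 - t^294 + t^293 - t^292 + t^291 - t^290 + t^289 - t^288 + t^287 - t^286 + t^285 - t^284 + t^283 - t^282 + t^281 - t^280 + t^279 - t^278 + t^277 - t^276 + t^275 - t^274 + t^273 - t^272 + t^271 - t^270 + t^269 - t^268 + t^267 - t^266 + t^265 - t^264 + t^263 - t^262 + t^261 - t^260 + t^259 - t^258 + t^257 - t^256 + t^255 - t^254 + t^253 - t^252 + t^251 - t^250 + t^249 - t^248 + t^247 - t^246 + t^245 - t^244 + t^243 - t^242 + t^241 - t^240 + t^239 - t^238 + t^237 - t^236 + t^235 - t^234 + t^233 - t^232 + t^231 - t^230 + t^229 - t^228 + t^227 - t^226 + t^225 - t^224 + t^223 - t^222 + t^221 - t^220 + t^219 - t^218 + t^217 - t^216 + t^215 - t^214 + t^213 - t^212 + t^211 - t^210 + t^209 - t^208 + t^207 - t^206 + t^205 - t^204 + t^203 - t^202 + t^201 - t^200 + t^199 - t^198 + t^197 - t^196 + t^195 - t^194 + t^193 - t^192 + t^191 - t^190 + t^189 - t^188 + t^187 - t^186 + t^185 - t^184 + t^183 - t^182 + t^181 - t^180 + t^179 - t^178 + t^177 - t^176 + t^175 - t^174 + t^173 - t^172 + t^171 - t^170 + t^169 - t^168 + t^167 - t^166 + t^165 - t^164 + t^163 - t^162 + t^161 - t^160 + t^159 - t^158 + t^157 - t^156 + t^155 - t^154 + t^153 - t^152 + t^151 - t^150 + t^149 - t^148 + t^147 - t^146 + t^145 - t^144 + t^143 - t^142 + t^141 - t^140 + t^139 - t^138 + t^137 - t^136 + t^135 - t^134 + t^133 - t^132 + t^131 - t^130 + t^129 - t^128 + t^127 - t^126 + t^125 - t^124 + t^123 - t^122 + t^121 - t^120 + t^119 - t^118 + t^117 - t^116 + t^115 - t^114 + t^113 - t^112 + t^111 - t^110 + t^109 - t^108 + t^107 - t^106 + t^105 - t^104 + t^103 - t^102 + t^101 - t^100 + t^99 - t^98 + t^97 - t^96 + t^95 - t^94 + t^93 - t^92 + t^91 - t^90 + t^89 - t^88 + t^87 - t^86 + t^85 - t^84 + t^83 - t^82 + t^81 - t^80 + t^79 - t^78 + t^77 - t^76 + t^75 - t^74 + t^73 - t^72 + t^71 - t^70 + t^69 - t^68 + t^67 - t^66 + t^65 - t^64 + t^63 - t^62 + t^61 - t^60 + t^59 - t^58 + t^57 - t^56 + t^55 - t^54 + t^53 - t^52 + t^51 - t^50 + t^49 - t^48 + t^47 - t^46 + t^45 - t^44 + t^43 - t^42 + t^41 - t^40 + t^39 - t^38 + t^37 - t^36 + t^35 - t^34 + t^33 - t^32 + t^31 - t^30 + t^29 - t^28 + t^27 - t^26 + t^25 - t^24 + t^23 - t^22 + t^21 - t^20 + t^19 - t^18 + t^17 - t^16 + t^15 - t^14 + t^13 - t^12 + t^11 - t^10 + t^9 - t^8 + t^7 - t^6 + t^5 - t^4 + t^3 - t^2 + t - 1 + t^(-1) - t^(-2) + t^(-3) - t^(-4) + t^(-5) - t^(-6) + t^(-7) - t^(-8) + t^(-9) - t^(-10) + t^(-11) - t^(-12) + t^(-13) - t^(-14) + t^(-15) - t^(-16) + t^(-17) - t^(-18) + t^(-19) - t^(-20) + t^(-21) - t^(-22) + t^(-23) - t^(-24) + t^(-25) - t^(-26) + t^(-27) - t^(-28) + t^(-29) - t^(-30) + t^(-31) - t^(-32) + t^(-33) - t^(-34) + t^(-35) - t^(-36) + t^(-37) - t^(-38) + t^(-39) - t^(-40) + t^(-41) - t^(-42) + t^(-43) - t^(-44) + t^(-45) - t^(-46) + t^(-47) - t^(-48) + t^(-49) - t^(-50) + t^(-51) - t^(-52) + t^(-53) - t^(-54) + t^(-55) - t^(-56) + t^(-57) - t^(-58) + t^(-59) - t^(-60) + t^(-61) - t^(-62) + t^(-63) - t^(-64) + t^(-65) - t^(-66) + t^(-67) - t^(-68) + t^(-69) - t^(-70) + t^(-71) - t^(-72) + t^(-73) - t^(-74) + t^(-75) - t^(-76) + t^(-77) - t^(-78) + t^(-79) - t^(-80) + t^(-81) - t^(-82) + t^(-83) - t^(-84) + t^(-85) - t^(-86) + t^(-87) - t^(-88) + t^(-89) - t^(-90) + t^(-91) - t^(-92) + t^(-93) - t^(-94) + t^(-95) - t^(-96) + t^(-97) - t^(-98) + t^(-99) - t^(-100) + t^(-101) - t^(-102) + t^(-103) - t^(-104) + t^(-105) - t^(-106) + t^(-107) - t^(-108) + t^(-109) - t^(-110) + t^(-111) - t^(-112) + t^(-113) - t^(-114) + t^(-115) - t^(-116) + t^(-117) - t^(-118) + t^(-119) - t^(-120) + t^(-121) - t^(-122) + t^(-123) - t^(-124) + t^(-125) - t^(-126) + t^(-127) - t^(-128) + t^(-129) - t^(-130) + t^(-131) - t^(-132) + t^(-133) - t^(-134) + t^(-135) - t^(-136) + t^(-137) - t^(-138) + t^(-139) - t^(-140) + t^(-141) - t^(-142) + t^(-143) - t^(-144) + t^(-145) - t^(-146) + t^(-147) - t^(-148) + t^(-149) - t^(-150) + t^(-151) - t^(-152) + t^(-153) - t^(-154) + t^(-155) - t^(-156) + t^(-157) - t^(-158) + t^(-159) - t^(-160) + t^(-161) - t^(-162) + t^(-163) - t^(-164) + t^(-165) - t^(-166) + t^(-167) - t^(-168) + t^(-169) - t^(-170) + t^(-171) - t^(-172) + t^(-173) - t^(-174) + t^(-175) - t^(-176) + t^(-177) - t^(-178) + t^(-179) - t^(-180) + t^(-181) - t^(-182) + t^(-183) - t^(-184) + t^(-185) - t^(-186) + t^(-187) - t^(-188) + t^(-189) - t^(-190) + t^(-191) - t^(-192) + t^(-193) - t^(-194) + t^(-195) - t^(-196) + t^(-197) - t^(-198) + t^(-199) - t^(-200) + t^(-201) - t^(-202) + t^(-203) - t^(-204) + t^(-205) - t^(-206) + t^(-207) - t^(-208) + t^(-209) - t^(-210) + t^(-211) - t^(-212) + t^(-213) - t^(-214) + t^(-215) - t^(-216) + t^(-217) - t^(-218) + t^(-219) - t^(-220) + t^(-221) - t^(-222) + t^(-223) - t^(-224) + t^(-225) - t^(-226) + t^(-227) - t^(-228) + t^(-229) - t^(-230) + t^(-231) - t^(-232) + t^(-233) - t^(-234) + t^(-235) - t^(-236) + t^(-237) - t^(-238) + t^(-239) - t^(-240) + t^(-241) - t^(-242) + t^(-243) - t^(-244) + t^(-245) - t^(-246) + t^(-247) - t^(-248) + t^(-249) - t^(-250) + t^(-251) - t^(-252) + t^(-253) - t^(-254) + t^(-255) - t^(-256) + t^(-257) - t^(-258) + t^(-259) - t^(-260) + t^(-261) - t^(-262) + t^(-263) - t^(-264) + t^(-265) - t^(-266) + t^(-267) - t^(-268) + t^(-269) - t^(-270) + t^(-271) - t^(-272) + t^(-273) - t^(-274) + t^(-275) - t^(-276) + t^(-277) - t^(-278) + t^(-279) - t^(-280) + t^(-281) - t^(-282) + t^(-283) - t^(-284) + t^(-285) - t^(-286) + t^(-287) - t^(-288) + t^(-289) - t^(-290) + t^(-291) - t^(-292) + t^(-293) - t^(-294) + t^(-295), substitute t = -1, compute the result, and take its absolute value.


Step 1: The polynomial has 591 terms with alternating signs, exponents from 295 down to -295.
Step 2: Substitute t = -1. The i-th term has coefficient (-1)^i and exponent (m-i),
  so its value is (-1)^i * (-1)^(m-i) = (-1)^m = -1 for every i.
Step 3: All 591 terms equal -1, so Delta(-1) = 591 * (-1) = -591
Step 4: |Delta(-1)| = 591

591


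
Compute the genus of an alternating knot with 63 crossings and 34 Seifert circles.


For alternating knots, g = (c - s + 1)/2.
= (63 - 34 + 1)/2
= 30/2 = 15

15


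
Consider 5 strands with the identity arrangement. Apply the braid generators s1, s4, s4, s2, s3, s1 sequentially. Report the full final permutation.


Starting with identity [1, 2, 3, 4, 5].
Apply generators in sequence:
  After s1: [2, 1, 3, 4, 5]
  After s4: [2, 1, 3, 5, 4]
  After s4: [2, 1, 3, 4, 5]
  After s2: [2, 3, 1, 4, 5]
  After s3: [2, 3, 4, 1, 5]
  After s1: [3, 2, 4, 1, 5]
Final permutation: [3, 2, 4, 1, 5]

[3, 2, 4, 1, 5]


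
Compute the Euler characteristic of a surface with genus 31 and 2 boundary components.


chi = 2 - 2g - b
= 2 - 2*31 - 2
= 2 - 62 - 2 = -62

-62
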